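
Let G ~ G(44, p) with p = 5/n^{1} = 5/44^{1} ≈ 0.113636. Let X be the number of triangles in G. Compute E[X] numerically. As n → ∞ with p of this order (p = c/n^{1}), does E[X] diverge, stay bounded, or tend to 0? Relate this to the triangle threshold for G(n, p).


Number of potential triangles: C(44, 3) = 13244.
Each occurs with probability p³ ≈ (0.113636)³ ≈ 1.46741172e-03.
By linearity: E[X] = C(44, 3)·p³ ≈ 13244 · 1.46741172e-03 ≈ 19.434401.
Here α = 1, so p = 5/n is exactly at the triangle threshold p ~ 1/n. Asymptotically E[X] → c³/6 = 5³/6 = 125/6 ≈ 20.833333, a bounded constant. In this regime the triangle count is asymptotically Poisson(c³/6).

E[X] ≈ 19.434401; in regime p = Θ(1/n^{1}) E[X] stays bounded (at the triangle threshold p ~ 1/n).


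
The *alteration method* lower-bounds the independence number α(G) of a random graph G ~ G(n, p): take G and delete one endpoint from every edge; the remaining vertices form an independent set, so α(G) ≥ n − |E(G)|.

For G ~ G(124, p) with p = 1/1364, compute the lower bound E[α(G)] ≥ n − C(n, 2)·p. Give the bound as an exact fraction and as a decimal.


E[|E(G)|] = C(124, 2)·p = 7626 · (1/1364) = 123/22.
E[α(G)] ≥ n − E[|E(G)|] = 124 − 123/22 = 2605/22.
Numerically: ≈ 118.409.
(This is only a lower bound; the true E[α(G)] may be larger.)

E[α(G)] ≥ 2605/22 ≈ 118.409.


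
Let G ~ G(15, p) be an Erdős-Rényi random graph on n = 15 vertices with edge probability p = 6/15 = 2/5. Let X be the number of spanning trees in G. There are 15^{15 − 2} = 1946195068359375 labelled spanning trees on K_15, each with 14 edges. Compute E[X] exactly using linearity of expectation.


K_15 has 15^{15 − 2} = 1946195068359375 labelled spanning trees.
For each such spanning tree H, let X_H = 1 if all 14 edges of H are present in G. Then P[X_H = 1] = p^{14} = (2/5)^{14} = 16384/6103515625.
By linearity of expectation: E[X] = Σ_H E[X_H] = 1946195068359375 · p^{14} = 1946195068359375 · 16384/6103515625 = 26121388032/5.
Numerically: E[X] ≈ 5.22428e+09.

E[X] = 1946195068359375 · (2/5)^{14} = 26121388032/5 ≈ 5.22428e+09.


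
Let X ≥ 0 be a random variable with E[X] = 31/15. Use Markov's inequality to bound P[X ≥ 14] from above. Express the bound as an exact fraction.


μ = E[X] = 31/15, a = 14.
Markov: P[X ≥ 14] ≤ μ/a = (31/15)/14 = 31/210.
Numerically: ≈ 0.147619.
(Since a = 14 > μ = 2.066667, the bound 31/210 is < 1 and informative.)

P[X ≥ 14] ≤ 31/210 ≈ 0.147619.


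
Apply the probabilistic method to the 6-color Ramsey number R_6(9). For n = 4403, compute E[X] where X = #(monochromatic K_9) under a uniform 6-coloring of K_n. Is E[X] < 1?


E[X] = C(4403, 9) · 6^{1 − 36} = 1699894433046281918452233150 · 6^{−35} = 1699894433046281918452233150/1719070799748422591028658176.
As a reduced fraction: E[X] = 283315738841046986408705525/286511799958070431838109696 ≈ 0.9888449.
Is E[X] < 1? YES.
Since E[X] < 1, there exists a 6-coloring of K_{4403} with no monochromatic K_9; hence R_6(9) > 4403.

E[X] = 283315738841046986408705525/286511799958070431838109696 ≈ 0.9888449; E[X] < 1, so R_6(9) > 4403.


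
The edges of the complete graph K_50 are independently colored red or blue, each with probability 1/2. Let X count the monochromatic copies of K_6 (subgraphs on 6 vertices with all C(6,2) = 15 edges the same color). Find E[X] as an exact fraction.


Let X = Σ_S X_S over the C(50, 6) = 15890700 subsets S of size 6, where X_S = 1 if the K_6 on S is monochromatic.
For a fixed S, the K_6 on S has C(6, 2) = 15 edges. P[all 15 edges red] = (1/2)^15, and likewise for blue, so P[monochromatic] = 2·(1/2)^15 = 2^{1 − 15} = 1/16384.
By linearity: E[X] = C(50, 6) · 2^{1 − 15} = 15890700 · 1/16384 = 3972675/4096.
Numerically: E[X] ≈ 969.8914.

E[X] = C(50,6)·2^(1−C(6,2)) = 3972675/4096 ≈ 969.8914.


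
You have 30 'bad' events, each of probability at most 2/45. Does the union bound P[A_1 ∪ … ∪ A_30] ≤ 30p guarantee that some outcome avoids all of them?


Union bound: P[∪_{i=1}^{30} A_i] ≤ Σ_i P[A_i] ≤ 30·p = 30·(2/45) = 4/3.
Numerically: 4/3 ≈ 1.333333.
Is 4/3 < 1? NO.
Since the bound 4/3 is ≥ 1, the union bound is uninformative here; it does NOT by itself certify existence.

30·p = 4/3 ≈ 1.333333; existence NOT certified by the union bound.


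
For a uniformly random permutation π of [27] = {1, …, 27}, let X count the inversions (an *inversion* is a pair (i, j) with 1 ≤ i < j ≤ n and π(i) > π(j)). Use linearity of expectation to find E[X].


Write X = Σ X_I over the C(27, 2) = 351 pairs i < j, with X_I the indicator of one inversion.
There are 351 indicators.
For each fixed pair i < j, the values π(i) and π(j) are two distinct elements of {1, …, 27} in uniformly random order; by symmetry P[π(i) > π(j)] = 1/2.
By linearity: E[X] = 351 · (1/2) = C(27, 2) · (1/2) = 351/2 = 351/2 ≈ 175.5000.

E[X] = 351/2 = 175.5000.


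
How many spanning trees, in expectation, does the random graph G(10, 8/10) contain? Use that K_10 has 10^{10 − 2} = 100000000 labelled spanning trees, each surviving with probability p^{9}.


K_10 has 10^{10 − 2} = 100000000 labelled spanning trees.
For each such spanning tree H, let X_H = 1 if all 9 edges of H are present in G. Then P[X_H = 1] = p^{9} = (4/5)^{9} = 262144/1953125.
By linearity of expectation: E[X] = Σ_H E[X_H] = 100000000 · p^{9} = 100000000 · 262144/1953125 = 67108864/5.
Numerically: E[X] ≈ 1.3422e+07.

E[X] = 100000000 · (4/5)^{9} = 67108864/5 ≈ 1.3422e+07.


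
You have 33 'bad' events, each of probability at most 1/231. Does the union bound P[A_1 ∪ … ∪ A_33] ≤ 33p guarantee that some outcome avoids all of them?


Union bound: P[∪_{i=1}^{33} A_i] ≤ Σ_i P[A_i] ≤ 33·p = 33·(1/231) = 1/7.
Numerically: 1/7 ≈ 0.143.
Is 1/7 < 1? YES.
Since P[∪ A_i] ≤ 1/7 < 1, the complement has P[∩ A_i^c] ≥ 1 − 1/7 = 6/7 > 0, so some outcome avoids every A_i.

33·p = 1/7 ≈ 0.143; existence CERTIFIED by the union bound.


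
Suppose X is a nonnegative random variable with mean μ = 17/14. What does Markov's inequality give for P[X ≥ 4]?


μ = E[X] = 17/14, a = 4.
Markov: P[X ≥ 4] ≤ μ/a = (17/14)/4 = 17/56.
Numerically: ≈ 0.30357.
(Since a = 4 > μ = 1.21429, the bound 17/56 is < 1 and informative.)

P[X ≥ 4] ≤ 17/56 ≈ 0.30357.


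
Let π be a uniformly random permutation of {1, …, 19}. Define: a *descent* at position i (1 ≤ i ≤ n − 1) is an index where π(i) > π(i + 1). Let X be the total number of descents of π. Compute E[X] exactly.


Write X = Σ X_I over i = 1, …, 18, with X_I the indicator of one descent.
There are 18 indicators.
For each fixed i, the pair (π(i), π(i+1)) is a uniformly random ordered pair of distinct values from {1, …, 19}; by symmetry P[π(i) > π(i+1)] = 1/2.
By linearity: E[X] = 18 · (1/2) = (19 − 1) · (1/2) = 9 ≈ 9.000000.

E[X] = 9 = 9.000000.


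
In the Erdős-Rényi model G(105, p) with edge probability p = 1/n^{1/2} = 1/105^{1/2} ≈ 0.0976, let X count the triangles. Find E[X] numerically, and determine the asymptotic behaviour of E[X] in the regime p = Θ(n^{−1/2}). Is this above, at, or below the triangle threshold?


Number of potential triangles: C(105, 3) = 187460.
Each occurs with probability p³ ≈ (0.0976)³ ≈ 9.29429e-04.
By linearity: E[X] = C(105, 3)·p³ ≈ 187460 · 9.29429e-04 ≈ 174.231.
Since α = 1/2 < 1, p = c/n^{1/2} ≫ 1/n is above the triangle threshold p ~ 1/n. Asymptotically E[X] ~ (c³/6)·n^{3(1−α)} = (1³/6)·n^{1.5} → ∞; triangles are abundant w.h.p.

E[X] ≈ 174.231; in regime p = Θ(1/n^{1/2}) E[X] diverges (above the triangle threshold p ~ 1/n).


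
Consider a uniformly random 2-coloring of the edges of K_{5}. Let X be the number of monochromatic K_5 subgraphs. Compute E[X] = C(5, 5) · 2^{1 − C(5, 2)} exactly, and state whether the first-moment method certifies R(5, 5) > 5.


E[X] = C(5, 5) · 2^{1 − 10} = 1 · 2^{−9} = 1/512.
As a reduced fraction: E[X] = 1/512 ≈ 0.00195.
Is E[X] < 1? YES.
Since E[X] < 1, there exists a 2-coloring of K_{5} with no monochromatic K_5; hence R(5, 5) > 5.

E[X] = 1/512 ≈ 0.00195; E[X] < 1, so R(5, 5) > 5.


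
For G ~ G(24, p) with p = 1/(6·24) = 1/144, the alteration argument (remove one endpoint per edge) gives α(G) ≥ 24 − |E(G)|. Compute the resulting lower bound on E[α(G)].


E[|E(G)|] = C(24, 2)·p = 276 · (1/144) = 23/12.
E[α(G)] ≥ n − E[|E(G)|] = 24 − 23/12 = 265/12.
Numerically: ≈ 22.08333.
(This is only a lower bound; the true E[α(G)] may be larger.)

E[α(G)] ≥ 265/12 ≈ 22.08333.


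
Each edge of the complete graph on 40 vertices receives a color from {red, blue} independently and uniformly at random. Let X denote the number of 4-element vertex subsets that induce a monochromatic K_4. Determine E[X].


Let X = Σ_S X_S over the C(40, 4) = 91390 subsets S of size 4, where X_S = 1 if the K_4 on S is monochromatic.
For a fixed S, the K_4 on S has C(4, 2) = 6 edges. P[all 6 edges red] = (1/2)^6, and likewise for blue, so P[monochromatic] = 2·(1/2)^6 = 2^{1 − 6} = 1/32.
By linearity of expectation: E[X] = C(40, 4) · 2^{1 − 6} = 91390 · 1/32 = 45695/16.
Numerically: E[X] ≈ 2855.937500.

E[X] = C(40,4)·2^(1−C(4,2)) = 45695/16 ≈ 2855.937500.


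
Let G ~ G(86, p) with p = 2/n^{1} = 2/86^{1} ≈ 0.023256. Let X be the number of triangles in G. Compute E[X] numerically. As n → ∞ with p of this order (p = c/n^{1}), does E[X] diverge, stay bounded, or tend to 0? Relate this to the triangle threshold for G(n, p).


Number of potential triangles: C(86, 3) = 102340.
Each occurs with probability p³ ≈ (0.023256)³ ≈ 1.2577509e-05.
By linearity: E[X] = C(86, 3)·p³ ≈ 102340 · 1.2577509e-05 ≈ 1.28718.
Here α = 1, so p = 2/n is exactly at the triangle threshold p ~ 1/n. Asymptotically E[X] → c³/6 = 2³/6 = 4/3 ≈ 1.33333, a bounded constant. In this regime the triangle count is asymptotically Poisson(c³/6).

E[X] ≈ 1.28718; in regime p = Θ(1/n^{1}) E[X] stays bounded (at the triangle threshold p ~ 1/n).


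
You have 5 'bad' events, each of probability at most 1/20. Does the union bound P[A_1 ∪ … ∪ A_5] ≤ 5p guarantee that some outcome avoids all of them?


Union bound: P[∪_{i=1}^{5} A_i] ≤ Σ_i P[A_i] ≤ 5·p = 5·(1/20) = 1/4.
Numerically: 1/4 ≈ 0.250000.
Is 1/4 < 1? YES.
Since P[∪ A_i] ≤ 1/4 < 1, the complement has P[∩ A_i^c] ≥ 1 − 1/4 = 3/4 > 0, so some outcome avoids every A_i.

5·p = 1/4 ≈ 0.250000; existence CERTIFIED by the union bound.


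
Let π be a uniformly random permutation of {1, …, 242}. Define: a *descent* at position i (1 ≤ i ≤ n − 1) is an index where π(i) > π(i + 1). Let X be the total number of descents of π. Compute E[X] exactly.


Write X = Σ X_I over i = 1, …, 241, with X_I the indicator of one descent.
There are 241 indicators.
For each fixed i, the pair (π(i), π(i+1)) is a uniformly random ordered pair of distinct values from {1, …, 242}; by symmetry P[π(i) > π(i+1)] = 1/2.
By linearity: E[X] = 241 · (1/2) = (242 − 1) · (1/2) = 241/2 ≈ 120.50000.

E[X] = 241/2 = 120.50000.


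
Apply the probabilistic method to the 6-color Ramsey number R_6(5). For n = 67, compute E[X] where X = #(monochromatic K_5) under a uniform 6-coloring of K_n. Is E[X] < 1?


E[X] = C(67, 5) · 6^{1 − 10} = 9657648 · 6^{−9} = 9657648/10077696.
As a reduced fraction: E[X] = 67067/69984 ≈ 0.958319.
Is E[X] < 1? YES.
Since E[X] < 1, there exists a 6-coloring of K_{67} with no monochromatic K_5; hence R_6(5) > 67.

E[X] = 67067/69984 ≈ 0.958319; E[X] < 1, so R_6(5) > 67.


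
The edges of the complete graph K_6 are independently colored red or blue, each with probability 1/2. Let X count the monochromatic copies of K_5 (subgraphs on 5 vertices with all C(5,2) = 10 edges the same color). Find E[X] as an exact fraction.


Let X = Σ_S X_S over the C(6, 5) = 6 subsets S of size 5, where X_S = 1 if the K_5 on S is monochromatic.
For a fixed S, the K_5 on S has C(5, 2) = 10 edges. P[all 10 edges red] = (1/2)^10, and likewise for blue, so P[monochromatic] = 2·(1/2)^10 = 2^{1 − 10} = 1/512.
By linearity of expectation: E[X] = C(6, 5) · 2^{1 − 10} = 6 · 1/512 = 3/256.
Numerically: E[X] ≈ 0.011719.

E[X] = C(6,5)·2^(1−C(5,2)) = 3/256 ≈ 0.011719.


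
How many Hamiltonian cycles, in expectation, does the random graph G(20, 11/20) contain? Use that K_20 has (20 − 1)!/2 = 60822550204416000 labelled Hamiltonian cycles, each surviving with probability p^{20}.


K_20 has (20 − 1)!/2 = 60822550204416000 labelled Hamiltonian cycles.
For each such Hamiltonian cycle H, let X_H = 1 if all 20 edges of H are present in G. Then P[X_H = 1] = p^{20} = (11/20)^{20} = 672749994932560009201/104857600000000000000000000.
Summing the indicators: E[X] = Σ_H E[X_H] = 60822550204416000 · p^{20} = 60822550204416000 · 672749994932560009201/104857600000000000000000000 = 9989836509230039246035759128621/25600000000000000000.
Numerically: E[X] ≈ 3.9e+11.

E[X] = 60822550204416000 · (11/20)^{20} = 9989836509230039246035759128621/25600000000000000000 ≈ 3.9e+11.


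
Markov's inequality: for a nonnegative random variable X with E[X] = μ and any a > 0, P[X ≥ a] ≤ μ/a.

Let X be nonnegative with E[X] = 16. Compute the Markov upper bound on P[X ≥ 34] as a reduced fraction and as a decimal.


μ = E[X] = 16, a = 34.
Markov: P[X ≥ 34] ≤ μ/a = (16)/34 = 8/17.
Numerically: ≈ 0.47059.
(Since a = 34 > μ = 16.00000, the bound 8/17 is < 1 and informative.)

P[X ≥ 34] ≤ 8/17 ≈ 0.47059.


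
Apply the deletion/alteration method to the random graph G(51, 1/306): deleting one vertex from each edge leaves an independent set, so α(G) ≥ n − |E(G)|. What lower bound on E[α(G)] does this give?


E[|E(G)|] = C(51, 2)·p = 1275 · (1/306) = 25/6.
E[α(G)] ≥ n − E[|E(G)|] = 51 − 25/6 = 281/6.
Numerically: ≈ 46.833333.
(This is only a lower bound; the true E[α(G)] may be larger.)

E[α(G)] ≥ 281/6 ≈ 46.833333.


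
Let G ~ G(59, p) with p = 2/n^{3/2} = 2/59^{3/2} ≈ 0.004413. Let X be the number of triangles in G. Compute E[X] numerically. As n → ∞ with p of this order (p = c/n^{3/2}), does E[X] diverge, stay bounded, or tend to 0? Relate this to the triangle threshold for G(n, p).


Number of potential triangles: C(59, 3) = 32509.
Each occurs with probability p³ ≈ (0.004413)³ ≈ 8.595199e-08.
By linearity: E[X] = C(59, 3)·p³ ≈ 32509 · 8.595199e-08 ≈ 0.0028.
Since α = 3/2 > 1, p = c/n^{3/2} = o(1/n) is below the triangle threshold p ~ 1/n. Asymptotically E[X] ~ (c³/6)·n^{3(1−α)} = (2³/6)·n^{-1.5} → 0, so by Markov's inequality G has no triangles w.h.p.

E[X] ≈ 0.0028; in regime p = Θ(1/n^{3/2}) E[X] tends to 0 (below the triangle threshold p ~ 1/n).


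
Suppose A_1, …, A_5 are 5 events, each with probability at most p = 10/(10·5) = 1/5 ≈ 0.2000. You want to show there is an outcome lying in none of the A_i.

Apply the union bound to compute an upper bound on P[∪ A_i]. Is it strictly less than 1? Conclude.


Union bound: P[∪_{i=1}^{5} A_i] ≤ Σ_i P[A_i] ≤ 5·p = 5·(1/5) = 1.
Numerically: 1 ≈ 1.0000.
Is 1 < 1? NO.
Since the bound 1 is ≥ 1, the union bound is uninformative here; it does NOT by itself certify existence.

5·p = 1 ≈ 1.0000; existence NOT certified by the union bound.


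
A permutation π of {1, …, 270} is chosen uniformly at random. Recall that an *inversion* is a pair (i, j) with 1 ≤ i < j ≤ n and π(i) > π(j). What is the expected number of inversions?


Write X = Σ X_I over the C(270, 2) = 36315 pairs i < j, with X_I the indicator of one inversion.
There are 36315 indicators.
For each fixed pair i < j, the values π(i) and π(j) are two distinct elements of {1, …, 270} in uniformly random order; by symmetry P[π(i) > π(j)] = 1/2.
By linearity: E[X] = 36315 · (1/2) = C(270, 2) · (1/2) = 36315/2 = 36315/2 ≈ 18157.500.

E[X] = 36315/2 = 18157.500.


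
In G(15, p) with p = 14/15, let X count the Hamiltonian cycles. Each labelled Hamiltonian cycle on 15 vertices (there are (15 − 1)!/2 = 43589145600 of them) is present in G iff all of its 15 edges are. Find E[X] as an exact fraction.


K_15 has (15 − 1)!/2 = 43589145600 labelled Hamiltonian cycles.
For each such Hamiltonian cycle H, let X_H = 1 if all 15 edges of H are present in G. Then P[X_H = 1] = p^{15} = (14/15)^{15} = 155568095557812224/437893890380859375.
Summing the indicators: E[X] = Σ_H E[X_H] = 43589145600 · p^{15} = 43589145600 · 155568095557812224/437893890380859375 = 1116227221067356419653632/72081298828125.
Numerically: E[X] ≈ 1.5486e+10.

E[X] = 43589145600 · (14/15)^{15} = 1116227221067356419653632/72081298828125 ≈ 1.5486e+10.


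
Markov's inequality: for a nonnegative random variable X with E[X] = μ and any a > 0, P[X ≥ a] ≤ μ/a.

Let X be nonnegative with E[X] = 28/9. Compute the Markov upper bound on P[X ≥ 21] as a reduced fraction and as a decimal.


μ = E[X] = 28/9, a = 21.
Markov: P[X ≥ 21] ≤ μ/a = (28/9)/21 = 4/27.
Numerically: ≈ 0.1481.
(Since a = 21 > μ = 3.1111, the bound 4/27 is < 1 and informative.)

P[X ≥ 21] ≤ 4/27 ≈ 0.1481.


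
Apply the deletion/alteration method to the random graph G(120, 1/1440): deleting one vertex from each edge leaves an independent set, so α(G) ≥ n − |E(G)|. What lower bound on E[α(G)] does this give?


E[|E(G)|] = C(120, 2)·p = 7140 · (1/1440) = 119/24.
E[α(G)] ≥ n − E[|E(G)|] = 120 − 119/24 = 2761/24.
Numerically: ≈ 115.041667.
(This is only a lower bound; the true E[α(G)] may be larger.)

E[α(G)] ≥ 2761/24 ≈ 115.041667.


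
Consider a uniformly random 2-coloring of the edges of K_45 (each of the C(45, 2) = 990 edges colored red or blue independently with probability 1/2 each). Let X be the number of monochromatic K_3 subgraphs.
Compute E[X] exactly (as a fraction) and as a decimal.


Let X = Σ_S X_S over the C(45, 3) = 14190 subsets S of size 3, where X_S = 1 if the K_3 on S is monochromatic.
For a fixed S, the K_3 on S has C(3, 2) = 3 edges. P[all 3 edges red] = (1/2)^3, and likewise for blue, so P[monochromatic] = 2·(1/2)^3 = 2^{1 − 3} = 1/4.
Summing: E[X] = C(45, 3) · 2^{1 − 3} = 14190 · 1/4 = 7095/2.
Numerically: E[X] ≈ 3547.50000.

E[X] = C(45,3)·2^(1−C(3,2)) = 7095/2 ≈ 3547.50000.


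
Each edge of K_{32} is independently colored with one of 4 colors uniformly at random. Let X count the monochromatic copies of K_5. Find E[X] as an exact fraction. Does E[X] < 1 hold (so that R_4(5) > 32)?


E[X] = C(32, 5) · 4^{1 − 10} = 201376 · 4^{−9} = 201376/262144.
As a reduced fraction: E[X] = 6293/8192 ≈ 0.76819.
Is E[X] < 1? YES.
Since E[X] < 1, there exists a 4-coloring of K_{32} with no monochromatic K_5; hence R_4(5) > 32.

E[X] = 6293/8192 ≈ 0.76819; E[X] < 1, so R_4(5) > 32.


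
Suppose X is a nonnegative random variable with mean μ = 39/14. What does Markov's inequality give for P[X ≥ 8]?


μ = E[X] = 39/14, a = 8.
Markov: P[X ≥ 8] ≤ μ/a = (39/14)/8 = 39/112.
Numerically: ≈ 0.348.
(Since a = 8 > μ = 2.786, the bound 39/112 is < 1 and informative.)

P[X ≥ 8] ≤ 39/112 ≈ 0.348.


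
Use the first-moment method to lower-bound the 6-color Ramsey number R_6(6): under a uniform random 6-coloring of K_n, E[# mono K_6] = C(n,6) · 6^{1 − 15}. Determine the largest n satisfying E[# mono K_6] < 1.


We need C(n, 6) · 6^{1 − 15} < 1, i.e. C(n, 6) < 6^{15 − 1} = 78364164096.
Check values of n near the boundary:
  n = 194: C(194, 6) = 68482017072; 68482017072 < 78364164096? YES
  n = 195: C(195, 6) = 70656049360; 70656049360 < 78364164096? YES
  n = 196: C(196, 6) = 72887293024; 72887293024 < 78364164096? YES
  n = 197: C(197, 6) = 75176946208; 75176946208 < 78364164096? YES
  n = 198: C(198, 6) = 77526225777; 77526225777 < 78364164096? YES
  n = 199: C(199, 6) = 79936367511; 79936367511 < 78364164096? NO
The largest n with C(n, 6) < 78364164096 is n = 198 (where E[X] = 25842075259/26121388032 ≈ 0.989). Hence R_6(6) > 198, i.e. R_6(6) ≥ 199.

Largest n = 198; hence R_6(6) > 198.


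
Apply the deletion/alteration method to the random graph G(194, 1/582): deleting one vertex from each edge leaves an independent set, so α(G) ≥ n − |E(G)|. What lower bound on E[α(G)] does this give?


E[|E(G)|] = C(194, 2)·p = 18721 · (1/582) = 193/6.
E[α(G)] ≥ n − E[|E(G)|] = 194 − 193/6 = 971/6.
Numerically: ≈ 161.83333.
(This is only a lower bound; the true E[α(G)] may be larger.)

E[α(G)] ≥ 971/6 ≈ 161.83333.


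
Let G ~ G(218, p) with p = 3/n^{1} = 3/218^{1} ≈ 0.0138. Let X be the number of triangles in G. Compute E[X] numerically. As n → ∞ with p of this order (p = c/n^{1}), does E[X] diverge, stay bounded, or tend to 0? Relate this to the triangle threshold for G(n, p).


Number of potential triangles: C(218, 3) = 1703016.
Each occurs with probability p³ ≈ (0.0138)³ ≈ 2.60612e-06.
By linearity: E[X] = C(218, 3)·p³ ≈ 1703016 · 2.60612e-06 ≈ 4.438.
Here α = 1, so p = 3/n is exactly at the triangle threshold p ~ 1/n. Asymptotically E[X] → c³/6 = 3³/6 = 9/2 ≈ 4.500, a bounded constant. In this regime the triangle count is asymptotically Poisson(c³/6).

E[X] ≈ 4.438; in regime p = Θ(1/n^{1}) E[X] stays bounded (at the triangle threshold p ~ 1/n).


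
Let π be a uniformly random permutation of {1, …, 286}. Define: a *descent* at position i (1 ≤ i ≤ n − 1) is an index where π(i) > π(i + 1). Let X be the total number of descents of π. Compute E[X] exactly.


Write X = Σ X_I over i = 1, …, 285, with X_I the indicator of one descent.
There are 285 indicators.
For each fixed i, the pair (π(i), π(i+1)) is a uniformly random ordered pair of distinct values from {1, …, 286}; by symmetry P[π(i) > π(i+1)] = 1/2.
By linearity: E[X] = 285 · (1/2) = (286 − 1) · (1/2) = 285/2 ≈ 142.50000.

E[X] = 285/2 = 142.50000.


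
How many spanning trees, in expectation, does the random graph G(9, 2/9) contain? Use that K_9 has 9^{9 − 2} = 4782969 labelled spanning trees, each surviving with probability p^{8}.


K_9 has 9^{9 − 2} = 4782969 labelled spanning trees.
For each such spanning tree H, let X_H = 1 if all 8 edges of H are present in G. Then P[X_H = 1] = p^{8} = (2/9)^{8} = 256/43046721.
By linearity of expectation: E[X] = Σ_H E[X_H] = 4782969 · p^{8} = 4782969 · 256/43046721 = 256/9.
Numerically: E[X] ≈ 28.44.

E[X] = 4782969 · (2/9)^{8} = 256/9 ≈ 28.44.


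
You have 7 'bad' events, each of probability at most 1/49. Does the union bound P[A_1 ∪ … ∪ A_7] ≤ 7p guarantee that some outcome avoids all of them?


Union bound: P[∪_{i=1}^{7} A_i] ≤ Σ_i P[A_i] ≤ 7·p = 7·(1/49) = 1/7.
Numerically: 1/7 ≈ 0.1428571.
Is 1/7 < 1? YES.
Since P[∪ A_i] ≤ 1/7 < 1, the complement has P[∩ A_i^c] ≥ 1 − 1/7 = 6/7 > 0, so some outcome avoids every A_i.

7·p = 1/7 ≈ 0.1428571; existence CERTIFIED by the union bound.


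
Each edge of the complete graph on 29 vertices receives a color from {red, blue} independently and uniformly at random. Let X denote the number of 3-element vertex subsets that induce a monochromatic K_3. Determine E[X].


Let X = Σ_S X_S over the C(29, 3) = 3654 subsets S of size 3, where X_S = 1 if the K_3 on S is monochromatic.
For a fixed S, the K_3 on S has C(3, 2) = 3 edges. P[all 3 edges red] = (1/2)^3, and likewise for blue, so P[monochromatic] = 2·(1/2)^3 = 2^{1 − 3} = 1/4.
Summing: E[X] = C(29, 3) · 2^{1 − 3} = 3654 · 1/4 = 1827/2.
Numerically: E[X] ≈ 913.5000.

E[X] = C(29,3)·2^(1−C(3,2)) = 1827/2 ≈ 913.5000.


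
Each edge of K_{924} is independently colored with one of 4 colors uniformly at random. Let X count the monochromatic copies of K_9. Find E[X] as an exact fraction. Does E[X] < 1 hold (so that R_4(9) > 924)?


E[X] = C(924, 9) · 4^{1 − 36} = 1301104023557231577684 · 4^{−35} = 1301104023557231577684/1180591620717411303424.
As a reduced fraction: E[X] = 325276005889307894421/295147905179352825856 ≈ 1.102078.
Is E[X] < 1? NO.
Since E[X] ≥ 1, the first-moment bound is inconclusive at n = 924; it does NOT by itself certify R_4(9) > 924.

E[X] = 325276005889307894421/295147905179352825856 ≈ 1.102078; E[X] ≥ 1; first-moment method inconclusive here.


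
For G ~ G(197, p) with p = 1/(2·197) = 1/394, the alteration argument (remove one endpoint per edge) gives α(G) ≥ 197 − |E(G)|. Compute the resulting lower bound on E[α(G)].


E[|E(G)|] = C(197, 2)·p = 19306 · (1/394) = 49.
E[α(G)] ≥ n − E[|E(G)|] = 197 − 49 = 148.
Numerically: ≈ 148.0000.
(This is only a lower bound; the true E[α(G)] may be larger.)

E[α(G)] ≥ 148 ≈ 148.0000.


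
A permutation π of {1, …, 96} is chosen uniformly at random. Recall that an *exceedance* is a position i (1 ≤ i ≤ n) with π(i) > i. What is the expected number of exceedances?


Write X = Σ_{i=1}^{96} X_i, where X_i = 1_{π(i) > i}.
For each fixed i, π(i) is uniform over {1, …, 96} (marginal of a uniform permutation), so P[π(i) > i] = (n − i)/n. Summing: Σ_{i=1}^{96} (n − i)/n = (0 + 1 + … + 95)/96 = 96(96 − 1)/(2·96) = (96 − 1)/2.
Hence E[X] = Σ_{i=1}^{96} (96 − i)/96 = 95/2 ≈ 47.5000.

E[X] = 95/2 = 47.5000.


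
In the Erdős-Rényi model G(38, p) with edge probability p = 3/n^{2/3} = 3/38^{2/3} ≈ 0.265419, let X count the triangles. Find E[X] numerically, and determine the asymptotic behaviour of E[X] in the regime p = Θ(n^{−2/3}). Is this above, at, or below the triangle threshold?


Number of potential triangles: C(38, 3) = 8436.
Each occurs with probability p³ ≈ (0.265419)³ ≈ 1.86980609e-02.
By linearity: E[X] = C(38, 3)·p³ ≈ 8436 · 1.86980609e-02 ≈ 157.736842.
Since α = 2/3 < 1, p = c/n^{2/3} ≫ 1/n is above the triangle threshold p ~ 1/n. Asymptotically E[X] ~ (c³/6)·n^{3(1−α)} = (3³/6)·n^{1} → ∞; triangles are abundant w.h.p.

E[X] ≈ 157.736842; in regime p = Θ(1/n^{2/3}) E[X] diverges (above the triangle threshold p ~ 1/n).


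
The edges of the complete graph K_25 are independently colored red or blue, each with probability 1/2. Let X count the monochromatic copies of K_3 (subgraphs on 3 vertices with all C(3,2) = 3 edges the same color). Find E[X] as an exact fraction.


Let X = Σ_S X_S over the C(25, 3) = 2300 subsets S of size 3, where X_S = 1 if the K_3 on S is monochromatic.
For a fixed S, the K_3 on S has C(3, 2) = 3 edges. P[all 3 edges red] = (1/2)^3, and likewise for blue, so P[monochromatic] = 2·(1/2)^3 = 2^{1 − 3} = 1/4.
By linearity: E[X] = C(25, 3) · 2^{1 − 3} = 2300 · 1/4 = 575.
Numerically: E[X] ≈ 575.000000.

E[X] = C(25,3)·2^(1−C(3,2)) = 575 ≈ 575.000000.


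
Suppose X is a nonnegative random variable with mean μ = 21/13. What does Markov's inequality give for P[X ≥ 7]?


μ = E[X] = 21/13, a = 7.
Markov: P[X ≥ 7] ≤ μ/a = (21/13)/7 = 3/13.
Numerically: ≈ 0.230769.
(Since a = 7 > μ = 1.615385, the bound 3/13 is < 1 and informative.)

P[X ≥ 7] ≤ 3/13 ≈ 0.230769.


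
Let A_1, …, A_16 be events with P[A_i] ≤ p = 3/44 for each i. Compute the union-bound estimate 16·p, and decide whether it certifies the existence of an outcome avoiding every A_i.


Union bound: P[∪_{i=1}^{16} A_i] ≤ Σ_i P[A_i] ≤ 16·p = 16·(3/44) = 12/11.
Numerically: 12/11 ≈ 1.0909.
Is 12/11 < 1? NO.
Since the bound 12/11 is ≥ 1, the union bound is uninformative here; it does NOT by itself certify existence.

16·p = 12/11 ≈ 1.0909; existence NOT certified by the union bound.


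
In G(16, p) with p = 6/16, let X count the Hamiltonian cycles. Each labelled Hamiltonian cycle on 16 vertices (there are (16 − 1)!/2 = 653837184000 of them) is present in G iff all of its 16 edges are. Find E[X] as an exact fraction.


K_16 has (16 − 1)!/2 = 653837184000 labelled Hamiltonian cycles.
For each such Hamiltonian cycle H, let X_H = 1 if all 16 edges of H are present in G. Then P[X_H = 1] = p^{16} = (3/8)^{16} = 43046721/281474976710656.
By linearity of expectation: E[X] = Σ_H E[X_H] = 653837184000 · p^{16} = 653837184000 · 43046721/281474976710656 = 27485885585032875/274877906944.
Numerically: E[X] ≈ 99993.1.

E[X] = 653837184000 · (3/8)^{16} = 27485885585032875/274877906944 ≈ 99993.1.


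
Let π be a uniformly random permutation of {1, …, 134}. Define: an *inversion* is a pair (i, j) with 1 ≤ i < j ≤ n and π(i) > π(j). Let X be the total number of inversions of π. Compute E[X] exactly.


Write X = Σ X_I over the C(134, 2) = 8911 pairs i < j, with X_I the indicator of one inversion.
There are 8911 indicators.
For each fixed pair i < j, the values π(i) and π(j) are two distinct elements of {1, …, 134} in uniformly random order; by symmetry P[π(i) > π(j)] = 1/2.
By linearity: E[X] = 8911 · (1/2) = C(134, 2) · (1/2) = 8911/2 = 8911/2 ≈ 4455.500000.

E[X] = 8911/2 = 4455.500000.


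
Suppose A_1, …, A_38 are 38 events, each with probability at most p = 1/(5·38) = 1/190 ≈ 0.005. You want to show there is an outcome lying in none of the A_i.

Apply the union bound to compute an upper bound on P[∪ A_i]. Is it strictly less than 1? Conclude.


Union bound: P[∪_{i=1}^{38} A_i] ≤ Σ_i P[A_i] ≤ 38·p = 38·(1/190) = 1/5.
Numerically: 1/5 ≈ 0.200.
Is 1/5 < 1? YES.
Since P[∪ A_i] ≤ 1/5 < 1, the complement has P[∩ A_i^c] ≥ 1 − 1/5 = 4/5 > 0, so some outcome avoids every A_i.

38·p = 1/5 ≈ 0.200; existence CERTIFIED by the union bound.


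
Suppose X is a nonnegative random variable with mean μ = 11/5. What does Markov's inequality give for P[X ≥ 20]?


μ = E[X] = 11/5, a = 20.
Markov: P[X ≥ 20] ≤ μ/a = (11/5)/20 = 11/100.
Numerically: ≈ 0.110.
(Since a = 20 > μ = 2.200, the bound 11/100 is < 1 and informative.)

P[X ≥ 20] ≤ 11/100 ≈ 0.110.


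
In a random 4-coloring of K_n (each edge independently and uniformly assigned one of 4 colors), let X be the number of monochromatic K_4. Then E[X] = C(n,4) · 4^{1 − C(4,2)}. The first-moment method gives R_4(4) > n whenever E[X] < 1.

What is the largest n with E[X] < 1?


We need C(n, 4) · 4^{1 − 6} < 1, i.e. C(n, 4) < 4^{6 − 1} = 1024.
Check values of n near the boundary:
  n = 10: C(10, 4) = 210; 210 < 1024? YES
  n = 11: C(11, 4) = 330; 330 < 1024? YES
  n = 12: C(12, 4) = 495; 495 < 1024? YES
  n = 13: C(13, 4) = 715; 715 < 1024? YES
  n = 14: C(14, 4) = 1001; 1001 < 1024? YES
  n = 15: C(15, 4) = 1365; 1365 < 1024? NO
  n = 16: C(16, 4) = 1820; 1820 < 1024? NO
The largest n with C(n, 4) < 1024 is n = 14 (where E[X] = 1001/1024 ≈ 0.978). Hence R_4(4) > 14, i.e. R_4(4) ≥ 15.

Largest n = 14; hence R_4(4) > 14.


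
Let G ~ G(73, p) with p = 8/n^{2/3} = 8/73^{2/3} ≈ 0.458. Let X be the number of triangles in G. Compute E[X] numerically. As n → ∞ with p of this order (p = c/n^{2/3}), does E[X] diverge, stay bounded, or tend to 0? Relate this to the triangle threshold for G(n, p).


Number of potential triangles: C(73, 3) = 62196.
Each occurs with probability p³ ≈ (0.458)³ ≈ 9.607806e-02.
By linearity: E[X] = C(73, 3)·p³ ≈ 62196 · 9.607806e-02 ≈ 5975.6712.
Since α = 2/3 < 1, p = c/n^{2/3} ≫ 1/n is above the triangle threshold p ~ 1/n. Asymptotically E[X] ~ (c³/6)·n^{3(1−α)} = (8³/6)·n^{1} → ∞; triangles are abundant w.h.p.

E[X] ≈ 5975.6712; in regime p = Θ(1/n^{2/3}) E[X] diverges (above the triangle threshold p ~ 1/n).


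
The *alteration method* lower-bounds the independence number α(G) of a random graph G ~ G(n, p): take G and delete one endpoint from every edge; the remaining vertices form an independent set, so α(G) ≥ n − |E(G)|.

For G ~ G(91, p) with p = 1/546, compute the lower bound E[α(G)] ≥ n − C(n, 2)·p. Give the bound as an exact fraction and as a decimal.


E[|E(G)|] = C(91, 2)·p = 4095 · (1/546) = 15/2.
E[α(G)] ≥ n − E[|E(G)|] = 91 − 15/2 = 167/2.
Numerically: ≈ 83.50000.
(This is only a lower bound; the true E[α(G)] may be larger.)

E[α(G)] ≥ 167/2 ≈ 83.50000.


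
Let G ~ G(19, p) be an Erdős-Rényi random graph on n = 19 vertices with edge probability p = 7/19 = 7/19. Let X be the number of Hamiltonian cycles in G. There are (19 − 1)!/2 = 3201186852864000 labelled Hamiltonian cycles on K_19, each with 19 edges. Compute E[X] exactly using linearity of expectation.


K_19 has (19 − 1)!/2 = 3201186852864000 labelled Hamiltonian cycles.
For each such Hamiltonian cycle H, let X_H = 1 if all 19 edges of H are present in G. Then P[X_H = 1] = p^{19} = (7/19)^{19} = 11398895185373143/1978419655660313589123979.
By linearity: E[X] = Σ_H E[X_H] = 3201186852864000 · p^{19} = 3201186852864000 · 11398895185373143/1978419655660313589123979 = 36489993404591253525678231552000/1978419655660313589123979.
Numerically: E[X] ≈ 1.8444e+07.

E[X] = 3201186852864000 · (7/19)^{19} = 36489993404591253525678231552000/1978419655660313589123979 ≈ 1.8444e+07.


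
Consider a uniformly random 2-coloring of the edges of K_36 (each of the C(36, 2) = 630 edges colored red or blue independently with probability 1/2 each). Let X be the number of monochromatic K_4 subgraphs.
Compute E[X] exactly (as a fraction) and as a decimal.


Let X = Σ_S X_S over the C(36, 4) = 58905 subsets S of size 4, where X_S = 1 if the K_4 on S is monochromatic.
For a fixed S, the K_4 on S has C(4, 2) = 6 edges. P[all 6 edges red] = (1/2)^6, and likewise for blue, so P[monochromatic] = 2·(1/2)^6 = 2^{1 − 6} = 1/32.
By linearity: E[X] = C(36, 4) · 2^{1 − 6} = 58905 · 1/32 = 58905/32.
Numerically: E[X] ≈ 1840.781.

E[X] = C(36,4)·2^(1−C(4,2)) = 58905/32 ≈ 1840.781.


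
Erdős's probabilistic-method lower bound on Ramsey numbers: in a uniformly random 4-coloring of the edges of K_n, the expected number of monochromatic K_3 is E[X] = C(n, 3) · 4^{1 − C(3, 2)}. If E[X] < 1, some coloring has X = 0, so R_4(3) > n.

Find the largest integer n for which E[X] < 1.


We need C(n, 3) · 4^{1 − 3} < 1, i.e. C(n, 3) < 4^{3 − 1} = 16.
Check values of n near the boundary:
  n = 3: C(3, 3) = 1; 1 < 16? YES
  n = 4: C(4, 3) = 4; 4 < 16? YES
  n = 5: C(5, 3) = 10; 10 < 16? YES
  n = 6: C(6, 3) = 20; 20 < 16? NO
  n = 7: C(7, 3) = 35; 35 < 16? NO
  n = 8: C(8, 3) = 56; 56 < 16? NO
The largest n with C(n, 3) < 16 is n = 5 (where E[X] = 5/8 ≈ 0.62500). Hence R_4(3) > 5, i.e. R_4(3) ≥ 6.

Largest n = 5; hence R_4(3) > 5.


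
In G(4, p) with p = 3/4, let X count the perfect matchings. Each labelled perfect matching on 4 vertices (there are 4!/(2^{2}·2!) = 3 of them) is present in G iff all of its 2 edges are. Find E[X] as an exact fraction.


K_4 has 4!/(2^{2}·2!) = 3 labelled perfect matchings.
For each such perfect matching H, let X_H = 1 if all 2 edges of H are present in G. Then P[X_H = 1] = p^{2} = (3/4)^{2} = 9/16.
Summing the indicators: E[X] = Σ_H E[X_H] = 3 · p^{2} = 3 · 9/16 = 27/16.
Numerically: E[X] ≈ 1.6875.

E[X] = 3 · (3/4)^{2} = 27/16 ≈ 1.6875.


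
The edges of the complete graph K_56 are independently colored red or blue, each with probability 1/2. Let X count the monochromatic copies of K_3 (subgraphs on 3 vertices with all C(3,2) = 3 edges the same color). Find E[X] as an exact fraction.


Let X = Σ_S X_S over the C(56, 3) = 27720 subsets S of size 3, where X_S = 1 if the K_3 on S is monochromatic.
For a fixed S, the K_3 on S has C(3, 2) = 3 edges. P[all 3 edges red] = (1/2)^3, and likewise for blue, so P[monochromatic] = 2·(1/2)^3 = 2^{1 − 3} = 1/4.
By linearity: E[X] = C(56, 3) · 2^{1 − 3} = 27720 · 1/4 = 6930.
Numerically: E[X] ≈ 6930.00000.

E[X] = C(56,3)·2^(1−C(3,2)) = 6930 ≈ 6930.00000.


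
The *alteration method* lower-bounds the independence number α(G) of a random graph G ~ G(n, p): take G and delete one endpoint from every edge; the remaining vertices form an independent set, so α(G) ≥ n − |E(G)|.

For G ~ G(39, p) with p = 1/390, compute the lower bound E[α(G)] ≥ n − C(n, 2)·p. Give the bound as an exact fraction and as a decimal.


E[|E(G)|] = C(39, 2)·p = 741 · (1/390) = 19/10.
E[α(G)] ≥ n − E[|E(G)|] = 39 − 19/10 = 371/10.
Numerically: ≈ 37.100000.
(This is only a lower bound; the true E[α(G)] may be larger.)

E[α(G)] ≥ 371/10 ≈ 37.100000.


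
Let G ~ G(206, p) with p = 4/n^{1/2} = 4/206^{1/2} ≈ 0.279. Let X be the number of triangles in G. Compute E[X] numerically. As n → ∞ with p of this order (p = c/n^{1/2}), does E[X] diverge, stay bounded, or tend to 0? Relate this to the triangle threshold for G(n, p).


Number of potential triangles: C(206, 3) = 1435820.
Each occurs with probability p³ ≈ (0.279)³ ≈ 2.16461e-02.
By linearity: E[X] = C(206, 3)·p³ ≈ 1435820 · 2.16461e-02 ≈ 31079.866.
Since α = 1/2 < 1, p = c/n^{1/2} ≫ 1/n is above the triangle threshold p ~ 1/n. Asymptotically E[X] ~ (c³/6)·n^{3(1−α)} = (4³/6)·n^{1.5} → ∞; triangles are abundant w.h.p.

E[X] ≈ 31079.866; in regime p = Θ(1/n^{1/2}) E[X] diverges (above the triangle threshold p ~ 1/n).


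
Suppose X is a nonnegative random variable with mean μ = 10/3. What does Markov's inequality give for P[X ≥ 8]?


μ = E[X] = 10/3, a = 8.
Markov: P[X ≥ 8] ≤ μ/a = (10/3)/8 = 5/12.
Numerically: ≈ 0.41667.
(Since a = 8 > μ = 3.33333, the bound 5/12 is < 1 and informative.)

P[X ≥ 8] ≤ 5/12 ≈ 0.41667.


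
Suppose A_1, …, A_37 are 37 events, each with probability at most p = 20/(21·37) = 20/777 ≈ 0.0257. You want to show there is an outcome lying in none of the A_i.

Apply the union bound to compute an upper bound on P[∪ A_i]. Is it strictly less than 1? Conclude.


Union bound: P[∪_{i=1}^{37} A_i] ≤ Σ_i P[A_i] ≤ 37·p = 37·(20/777) = 20/21.
Numerically: 20/21 ≈ 0.9524.
Is 20/21 < 1? YES.
Since P[∪ A_i] ≤ 20/21 < 1, the complement has P[∩ A_i^c] ≥ 1 − 20/21 = 1/21 > 0, so some outcome avoids every A_i.

37·p = 20/21 ≈ 0.9524; existence CERTIFIED by the union bound.


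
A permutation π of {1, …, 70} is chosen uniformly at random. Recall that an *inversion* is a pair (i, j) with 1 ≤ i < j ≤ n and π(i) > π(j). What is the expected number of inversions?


Write X = Σ X_I over the C(70, 2) = 2415 pairs i < j, with X_I the indicator of one inversion.
There are 2415 indicators.
For each fixed pair i < j, the values π(i) and π(j) are two distinct elements of {1, …, 70} in uniformly random order; by symmetry P[π(i) > π(j)] = 1/2.
By linearity: E[X] = 2415 · (1/2) = C(70, 2) · (1/2) = 2415/2 = 2415/2 ≈ 1207.50000.

E[X] = 2415/2 = 1207.50000.


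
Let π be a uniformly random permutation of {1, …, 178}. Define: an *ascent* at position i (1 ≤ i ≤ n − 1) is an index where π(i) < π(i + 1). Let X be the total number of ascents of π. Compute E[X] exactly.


Write X = Σ X_I over i = 1, …, 177, with X_I the indicator of one ascent.
There are 177 indicators.
For each fixed i, the pair (π(i), π(i+1)) is a uniformly random ordered pair of distinct values from {1, …, 178}; by symmetry P[π(i) < π(i+1)] = 1/2.
By linearity: E[X] = 177 · (1/2) = (178 − 1) · (1/2) = 177/2 ≈ 88.5000.

E[X] = 177/2 = 88.5000.


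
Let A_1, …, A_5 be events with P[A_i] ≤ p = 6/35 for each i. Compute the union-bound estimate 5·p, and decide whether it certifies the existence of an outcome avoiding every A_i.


Union bound: P[∪_{i=1}^{5} A_i] ≤ Σ_i P[A_i] ≤ 5·p = 5·(6/35) = 6/7.
Numerically: 6/7 ≈ 0.85714.
Is 6/7 < 1? YES.
Since P[∪ A_i] ≤ 6/7 < 1, the complement has P[∩ A_i^c] ≥ 1 − 6/7 = 1/7 > 0, so some outcome avoids every A_i.

5·p = 6/7 ≈ 0.85714; existence CERTIFIED by the union bound.


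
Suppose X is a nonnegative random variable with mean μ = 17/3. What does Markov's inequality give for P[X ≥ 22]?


μ = E[X] = 17/3, a = 22.
Markov: P[X ≥ 22] ≤ μ/a = (17/3)/22 = 17/66.
Numerically: ≈ 0.257576.
(Since a = 22 > μ = 5.666667, the bound 17/66 is < 1 and informative.)

P[X ≥ 22] ≤ 17/66 ≈ 0.257576.


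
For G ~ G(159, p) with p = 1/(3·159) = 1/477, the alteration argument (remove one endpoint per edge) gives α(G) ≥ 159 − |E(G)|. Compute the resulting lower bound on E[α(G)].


E[|E(G)|] = C(159, 2)·p = 12561 · (1/477) = 79/3.
E[α(G)] ≥ n − E[|E(G)|] = 159 − 79/3 = 398/3.
Numerically: ≈ 132.6667.
(This is only a lower bound; the true E[α(G)] may be larger.)

E[α(G)] ≥ 398/3 ≈ 132.6667.
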